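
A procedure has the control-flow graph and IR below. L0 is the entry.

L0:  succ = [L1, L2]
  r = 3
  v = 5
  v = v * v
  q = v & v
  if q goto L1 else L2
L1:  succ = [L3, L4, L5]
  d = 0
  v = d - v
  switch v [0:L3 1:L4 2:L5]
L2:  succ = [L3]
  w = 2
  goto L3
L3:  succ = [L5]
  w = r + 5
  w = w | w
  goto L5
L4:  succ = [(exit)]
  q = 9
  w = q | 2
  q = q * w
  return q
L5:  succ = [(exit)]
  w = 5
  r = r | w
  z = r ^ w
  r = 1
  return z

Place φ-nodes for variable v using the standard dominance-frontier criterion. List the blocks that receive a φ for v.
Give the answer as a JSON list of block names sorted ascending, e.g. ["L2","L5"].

idom tree: L1←L0 L2←L0 L3←L0 L4←L1 L5←L0
Dom∩ at merges:
  L3: preds {L1,L2}: {L0,L1} ∩ {L0,L2} = {L0}; idom=L0
  L5: preds {L1,L3}: {L0,L1} ∩ {L0,L3} = {L0}; idom=L0

DF derivation:
  join L3 pred L1: L1 stop@L0
  join L3 pred L2: L2 stop@L0
  join L5 pred L1: L1 stop@L0
  join L5 pred L3: L3 stop@L0
  DF(L0)=∅
  DF(L1)={L3,L5}
  DF(L2)={L3}
  DF(L3)={L5}
  DF(L4)=∅
  DF(L5)=∅

φ for v: defs {L0,L1}
  DF⁺ = {L3,L5}

Answer: ["L3", "L5"]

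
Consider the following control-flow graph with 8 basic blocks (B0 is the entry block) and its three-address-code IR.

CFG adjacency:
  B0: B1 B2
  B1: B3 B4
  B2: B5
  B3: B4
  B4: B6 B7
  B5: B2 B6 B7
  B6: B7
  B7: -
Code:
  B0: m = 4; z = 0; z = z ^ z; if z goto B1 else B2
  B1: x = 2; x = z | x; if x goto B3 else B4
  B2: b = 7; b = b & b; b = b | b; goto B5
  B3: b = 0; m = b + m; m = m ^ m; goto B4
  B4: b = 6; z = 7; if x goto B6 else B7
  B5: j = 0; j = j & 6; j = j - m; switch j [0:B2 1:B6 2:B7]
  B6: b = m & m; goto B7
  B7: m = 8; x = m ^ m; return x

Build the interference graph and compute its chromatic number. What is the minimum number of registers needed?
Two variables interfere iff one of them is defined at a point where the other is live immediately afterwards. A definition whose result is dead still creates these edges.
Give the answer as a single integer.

Answer: 3

Working:
Block summaries:
  B0: def={m,z} ue=∅
  B1: def={x} ue={z}
  B2: def={b} ue=∅
  B3: def={b,m} ue={m}
  B4: def={b,z} ue={x}
  B5: def={j} ue={m}
  B6: def={b} ue={m}
  B7: def={m,x} ue=∅

Live sets:
  B0 li=∅ lo={m,z}
  B1 li={m,z} lo={m,x}
  B2 li={m} lo={m}
  B3 li={m,x} lo={m,x}
  B4 li={m,x} lo={m}
  B5 li={m} lo={m}
  B6 li={m} lo=∅
  B7 li=∅ lo=∅

Interference:
  b: {m,x}
  j: {m}
  m: {b,j,x,z}
  x: {b,m,z}
  z: {m,x}

Colouring:
  {b,m,x} pairwise interfere (3-clique) ⇒ χ ≥ 3
  assign b→c2 j→c1 m→c0 x→c1 z→c2 — no edge inside a register ⇒ χ ≤ 3
  χ = 3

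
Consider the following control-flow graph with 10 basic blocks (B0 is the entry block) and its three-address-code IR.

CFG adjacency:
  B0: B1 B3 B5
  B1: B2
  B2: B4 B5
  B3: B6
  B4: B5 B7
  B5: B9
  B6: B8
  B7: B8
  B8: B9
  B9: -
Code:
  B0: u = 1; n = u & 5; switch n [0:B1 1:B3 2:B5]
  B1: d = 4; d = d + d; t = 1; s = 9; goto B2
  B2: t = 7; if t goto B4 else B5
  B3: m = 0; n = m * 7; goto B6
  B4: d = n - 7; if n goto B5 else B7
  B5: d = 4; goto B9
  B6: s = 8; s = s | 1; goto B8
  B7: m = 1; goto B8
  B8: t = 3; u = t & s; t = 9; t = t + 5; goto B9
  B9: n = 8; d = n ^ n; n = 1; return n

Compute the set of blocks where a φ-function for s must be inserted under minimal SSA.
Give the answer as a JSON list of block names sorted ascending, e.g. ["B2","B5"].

idom tree: B1←B0 B2←B1 B3←B0 B4←B2 B5←B0 B6←B3 B7←B4 B8←B0 B9←B0
Dom at joins:
  B5: preds {B0,B2,B4}: {B0} ∩ {B0,B1,B2} ∩ {B0,B1,B2,B4} = {B0}; idom=B0
  B8: preds {B6,B7}: {B0,B3,B6} ∩ {B0,B1,B2,B4,B7} = {B0}; idom=B0
  B9: preds {B5,B8}: {B0,B5} ∩ {B0,B8} = {B0}; idom=B0

Frontier:
  B5←B0: walk · to B0
  B5←B2: walk B2→B1 to B0
  B5←B4: walk B4→B2→B1 to B0
  B8←B6: walk B6→B3 to B0
  B8←B7: walk B7→B4→B2→B1 to B0
  B9←B5: walk B5 to B0
  B9←B8: walk B8 to B0
  B0 → ∅
  B1 → {B5,B8}
  B2 → {B5,B8}
  B3 → {B8}
  B4 → {B5,B8}
  B5 → {B9}
  B6 → {B8}
  B7 → {B8}
  B8 → {B9}
  B9 → ∅

φ for s: defs {B1,B6}
  DF⁺ = {B5,B8,B9}

Answer: ["B5", "B8", "B9"]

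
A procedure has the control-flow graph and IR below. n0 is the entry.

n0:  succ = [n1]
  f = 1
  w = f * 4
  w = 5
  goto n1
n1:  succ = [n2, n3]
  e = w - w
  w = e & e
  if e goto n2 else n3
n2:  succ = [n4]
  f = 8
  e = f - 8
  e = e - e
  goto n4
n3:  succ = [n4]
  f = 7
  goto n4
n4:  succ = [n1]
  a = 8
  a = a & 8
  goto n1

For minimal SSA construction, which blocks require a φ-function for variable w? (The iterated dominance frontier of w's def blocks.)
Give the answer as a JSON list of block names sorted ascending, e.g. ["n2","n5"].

Answer: ["n1"]

Analysis:
idom tree: n1←n0 n2←n1 n3←n1 n4←n1
Dom∩ at merges:
  n1: preds {n0,n4}: {n0} ∩ {n0,n1,n4} = {n0}; idom=n0
  n4: preds {n2,n3}: {n0,n1,n2} ∩ {n0,n1,n3} = {n0,n1}; idom=n1

Frontier:
  n1←n0: walk · to n0
  n1←n4: walk n4→n1 to n0
  n4←n2: walk n2 to n1
  n4←n3: walk n3 to n1
  n0: DF=∅
  n1: DF={n1}
  n2: DF={n4}
  n3: DF={n4}
  n4: DF={n1}

φ for w: defs {n0,n1}
  DF⁺ = {n1}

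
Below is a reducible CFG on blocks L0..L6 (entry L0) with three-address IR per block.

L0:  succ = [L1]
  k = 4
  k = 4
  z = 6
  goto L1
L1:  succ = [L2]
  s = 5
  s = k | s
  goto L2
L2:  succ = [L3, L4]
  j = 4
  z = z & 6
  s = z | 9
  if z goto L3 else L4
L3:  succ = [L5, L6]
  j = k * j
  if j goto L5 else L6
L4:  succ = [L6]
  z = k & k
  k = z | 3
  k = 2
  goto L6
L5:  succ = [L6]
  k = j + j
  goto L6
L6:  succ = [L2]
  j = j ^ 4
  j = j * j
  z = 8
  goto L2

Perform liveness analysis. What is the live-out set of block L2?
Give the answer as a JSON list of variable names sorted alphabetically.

Answer: ["j", "k"]

Analysis:
def/use:
  L0: def={k,z} ue=∅
  L1: def={s} ue={k}
  L2: def={j,s,z} ue={z}
  L3: def={j} ue={j,k}
  L4: def={k,z} ue={k}
  L5: def={k} ue={j}
  L6: def={j,z} ue={j}

Liveness:
  L0: in=∅ out={k,z}
  L1: in={k,z} out={k,z}
  L2: in={k,z} out={j,k}
  L3: in={j,k} out={j,k}
  L4: in={j,k} out={j,k}
  L5: in={j} out={j,k}
  L6: in={j,k} out={k,z}

live-out(L2) = ["j", "k"]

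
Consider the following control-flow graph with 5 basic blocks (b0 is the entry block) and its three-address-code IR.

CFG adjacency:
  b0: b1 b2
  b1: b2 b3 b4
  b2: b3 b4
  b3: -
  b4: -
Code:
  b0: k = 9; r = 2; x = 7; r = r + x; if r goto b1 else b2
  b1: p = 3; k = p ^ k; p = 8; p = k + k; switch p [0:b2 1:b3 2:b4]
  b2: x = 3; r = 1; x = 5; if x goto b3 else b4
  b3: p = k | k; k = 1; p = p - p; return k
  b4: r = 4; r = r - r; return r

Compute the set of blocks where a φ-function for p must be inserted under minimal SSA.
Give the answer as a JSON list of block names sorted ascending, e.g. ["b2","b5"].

idom tree: b1←b0 b2←b0 b3←b0 b4←b0
Dom at joins:
  b2: preds {b0,b1}: {b0} ∩ {b0,b1} = {b0}; idom=b0
  b3: preds {b1,b2}: {b0,b1} ∩ {b0,b2} = {b0}; idom=b0
  b4: preds {b1,b2}: {b0,b1} ∩ {b0,b2} = {b0}; idom=b0

DF walk-up:
  b2←b0: walk · to b0
  b2←b1: walk b1 to b0
  b3←b1: walk b1 to b0
  b3←b2: walk b2 to b0
  b4←b1: walk b1 to b0
  b4←b2: walk b2 to b0
  b0 → ∅
  b1 → {b2,b3,b4}
  b2 → {b3,b4}
  b3 → ∅
  b4 → ∅

φ for p: defs {b1,b3}
  DF⁺ = {b2,b3,b4}

Answer: ["b2", "b3", "b4"]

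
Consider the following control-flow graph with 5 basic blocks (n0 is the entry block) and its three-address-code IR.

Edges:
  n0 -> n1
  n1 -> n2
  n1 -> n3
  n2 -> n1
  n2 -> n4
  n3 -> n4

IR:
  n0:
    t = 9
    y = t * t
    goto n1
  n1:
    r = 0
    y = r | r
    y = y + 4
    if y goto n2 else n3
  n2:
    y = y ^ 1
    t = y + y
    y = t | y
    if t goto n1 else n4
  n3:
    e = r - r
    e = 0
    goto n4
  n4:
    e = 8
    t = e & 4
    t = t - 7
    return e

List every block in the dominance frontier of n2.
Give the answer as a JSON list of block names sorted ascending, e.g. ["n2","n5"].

Answer: ["n1", "n4"]

Derivation:
idom tree: n1←n0 n2←n1 n3←n1 n4←n1
Dom at joins:
  n1: preds {n0,n2}: {n0} ∩ {n0,n1,n2} = {n0}; idom=n0
  n4: preds {n2,n3}: {n0,n1,n2} ∩ {n0,n1,n3} = {n0,n1}; idom=n1

DF walk-up:
  join n1 pred n0: · stop@n0
  join n1 pred n2: n2→n1 stop@n0
  join n4 pred n2: n2 stop@n1
  join n4 pred n3: n3 stop@n1
  n0: DF=∅
  n1: DF={n1}
  n2: DF={n1,n4}
  n3: DF={n4}
  n4: DF=∅

DF(n2) = ["n1", "n4"]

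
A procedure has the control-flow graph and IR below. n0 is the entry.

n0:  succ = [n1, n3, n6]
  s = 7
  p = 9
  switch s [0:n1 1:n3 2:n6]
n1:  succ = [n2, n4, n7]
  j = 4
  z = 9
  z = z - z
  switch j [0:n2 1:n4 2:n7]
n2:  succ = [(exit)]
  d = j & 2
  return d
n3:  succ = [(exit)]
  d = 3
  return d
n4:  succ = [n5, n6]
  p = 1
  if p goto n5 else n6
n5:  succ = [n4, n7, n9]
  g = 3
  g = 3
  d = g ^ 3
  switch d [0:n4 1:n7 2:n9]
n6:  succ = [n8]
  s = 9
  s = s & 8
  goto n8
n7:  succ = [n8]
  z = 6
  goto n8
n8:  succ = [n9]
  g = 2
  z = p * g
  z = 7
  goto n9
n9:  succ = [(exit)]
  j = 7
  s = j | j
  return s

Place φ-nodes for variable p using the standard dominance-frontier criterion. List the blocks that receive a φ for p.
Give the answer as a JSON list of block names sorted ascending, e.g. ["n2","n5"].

Answer: ["n4", "n6", "n7", "n8", "n9"]

Analysis:
idom tree: n1←n0 n2←n1 n3←n0 n4←n1 n5←n4 n6←n0 n7←n1 n8←n0 n9←n0
Dom at joins:
  n4: preds {n1,n5}: {n0,n1} ∩ {n0,n1,n4,n5} = {n0,n1}; idom=n1
  n6: preds {n0,n4}: {n0} ∩ {n0,n1,n4} = {n0}; idom=n0
  n7: preds {n1,n5}: {n0,n1} ∩ {n0,n1,n4,n5} = {n0,n1}; idom=n1
  n8: preds {n6,n7}: {n0,n6} ∩ {n0,n1,n7} = {n0}; idom=n0
  n9: preds {n5,n8}: {n0,n1,n4,n5} ∩ {n0,n8} = {n0}; idom=n0

DF walk-up:
  join n4 pred n1: · stop@n1
  join n4 pred n5: n5→n4 stop@n1
  join n6 pred n0: · stop@n0
  join n6 pred n4: n4→n1 stop@n0
  join n7 pred n1: · stop@n1
  join n7 pred n5: n5→n4 stop@n1
  join n8 pred n6: n6 stop@n0
  join n8 pred n7: n7→n1 stop@n0
  join n9 pred n5: n5→n4→n1 stop@n0
  join n9 pred n8: n8 stop@n0
  n0: DF=∅
  n1: DF={n6,n8,n9}
  n2: DF=∅
  n3: DF=∅
  n4: DF={n4,n6,n7,n9}
  n5: DF={n4,n7,n9}
  n6: DF={n8}
  n7: DF={n8}
  n8: DF={n9}
  n9: DF=∅

φ for p: defs {n0,n4}
  DF⁺ = {n4,n6,n7,n8,n9}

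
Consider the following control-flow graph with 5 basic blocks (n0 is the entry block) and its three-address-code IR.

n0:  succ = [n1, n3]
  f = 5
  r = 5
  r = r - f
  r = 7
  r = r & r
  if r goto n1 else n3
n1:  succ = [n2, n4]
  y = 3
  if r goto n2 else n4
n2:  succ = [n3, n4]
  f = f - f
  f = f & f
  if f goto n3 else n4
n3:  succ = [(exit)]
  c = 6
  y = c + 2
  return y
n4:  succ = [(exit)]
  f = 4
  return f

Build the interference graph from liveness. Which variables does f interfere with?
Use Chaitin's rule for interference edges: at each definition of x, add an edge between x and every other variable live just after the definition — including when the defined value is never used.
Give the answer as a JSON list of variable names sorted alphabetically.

Answer: ["r", "y"]

Derivation:
def/use:
  n0 def {f,r} use ∅
  n1 def {y} use {r}
  n2 def {f} use {f}
  n3 def {c,y} use ∅
  n4 def {f} use ∅

Live sets:
  n0: in=∅ out={f,r}
  n1: in={f,r} out={f}
  n2: in={f} out=∅
  n3: in=∅ out=∅
  n4: in=∅ out=∅

Interfere edges:
  c — ∅
  f — {r,y}
  r — {f,y}
  y — {f,r}

N(f) = ["r", "y"]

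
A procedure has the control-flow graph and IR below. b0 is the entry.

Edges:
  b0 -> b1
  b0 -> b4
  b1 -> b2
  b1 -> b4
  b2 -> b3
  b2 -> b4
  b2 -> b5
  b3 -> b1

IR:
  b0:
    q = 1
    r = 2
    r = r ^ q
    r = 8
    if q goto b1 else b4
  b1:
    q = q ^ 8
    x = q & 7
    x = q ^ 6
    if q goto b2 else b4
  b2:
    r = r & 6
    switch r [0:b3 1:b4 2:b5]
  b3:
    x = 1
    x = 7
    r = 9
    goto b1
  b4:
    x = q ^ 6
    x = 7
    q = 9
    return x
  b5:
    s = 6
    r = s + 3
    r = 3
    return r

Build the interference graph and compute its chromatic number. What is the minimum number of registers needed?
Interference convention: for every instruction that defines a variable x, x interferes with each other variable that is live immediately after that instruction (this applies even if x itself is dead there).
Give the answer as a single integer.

def/use:
  b0 def {q,r} use ∅
  b1 def {q,x} use {q}
  b2 def {r} use {r}
  b3 def {r,x} use ∅
  b4 def {q,x} use {q}
  b5 def {r,s} use ∅

Backward fixpoint:
  b0: in=∅ out={q,r}
  b1: in={q,r} out={q,r}
  b2: in={q,r} out={q}
  b3: in={q} out={q,r}
  b4: in={q} out=∅
  b5: in=∅ out=∅

Interfere edges:
  q: {r,x}
  r: {q,x}
  s: ∅
  x: {q,r}

Registers:
  {q,r,x} pairwise interfere (3-clique) ⇒ χ ≥ 3
  3-colouring: r0={q,s}  r1={r}  r2={x}
  χ = 3

Answer: 3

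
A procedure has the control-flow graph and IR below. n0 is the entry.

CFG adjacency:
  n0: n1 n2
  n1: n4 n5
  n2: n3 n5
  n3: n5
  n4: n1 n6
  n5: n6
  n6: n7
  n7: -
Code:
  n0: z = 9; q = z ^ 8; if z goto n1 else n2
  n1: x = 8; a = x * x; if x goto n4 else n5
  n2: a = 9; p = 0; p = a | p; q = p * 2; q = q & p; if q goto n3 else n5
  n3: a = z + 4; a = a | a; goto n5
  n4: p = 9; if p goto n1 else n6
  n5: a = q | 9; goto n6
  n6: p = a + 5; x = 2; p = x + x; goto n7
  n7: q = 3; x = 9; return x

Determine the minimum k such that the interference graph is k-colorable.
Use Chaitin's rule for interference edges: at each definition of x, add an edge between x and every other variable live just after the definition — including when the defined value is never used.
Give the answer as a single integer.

def/use:
  n0: def={q,z} ue=∅
  n1: def={a,x} ue=∅
  n2: def={a,p,q} ue=∅
  n3: def={a} ue={z}
  n4: def={p} ue=∅
  n5: def={a} ue={q}
  n6: def={p,x} ue={a}
  n7: def={q,x} ue=∅

Live sets:
  n0 li=∅ lo={q,z}
  n1 li={q} lo={a,q}
  n2 li={z} lo={q,z}
  n3 li={q,z} lo={q}
  n4 li={a,q} lo={a,q}
  n5 li={q} lo={a}
  n6 li={a} lo=∅
  n7 li=∅ lo=∅

Interference:
  a: {p,q,x,z}
  p: {a,q,z}
  q: {a,p,x,z}
  x: {a,q}
  z: {a,p,q}

Registers:
  {a,p,q,z} pairwise interfere (4-clique) ⇒ χ ≥ 4
  4-colouring: R0={a}  R1={q}  R2={p,x}  R3={z}
  χ = 4

Answer: 4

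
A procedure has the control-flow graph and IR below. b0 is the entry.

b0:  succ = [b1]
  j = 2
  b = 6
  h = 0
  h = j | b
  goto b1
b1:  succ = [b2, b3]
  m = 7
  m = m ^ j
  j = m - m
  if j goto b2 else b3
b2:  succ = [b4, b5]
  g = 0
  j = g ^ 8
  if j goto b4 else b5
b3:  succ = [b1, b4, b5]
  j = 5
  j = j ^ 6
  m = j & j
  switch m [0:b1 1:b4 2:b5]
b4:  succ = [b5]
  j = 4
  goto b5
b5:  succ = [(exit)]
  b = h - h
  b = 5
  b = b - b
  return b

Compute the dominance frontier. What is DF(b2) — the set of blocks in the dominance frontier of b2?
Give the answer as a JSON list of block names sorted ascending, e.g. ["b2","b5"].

idom tree: b1←b0 b2←b1 b3←b1 b4←b1 b5←b1
Join-block Dom:
  b1: preds {b0,b3}: {b0} ∩ {b0,b1,b3} = {b0}; idom=b0
  b4: preds {b2,b3}: {b0,b1,b2} ∩ {b0,b1,b3} = {b0,b1}; idom=b1
  b5: preds {b2,b3,b4}: {b0,b1,b2} ∩ {b0,b1,b3} ∩ {b0,b1,b4} = {b0,b1}; idom=b1

DF walk-up:
  join b1 pred b0: · stop@b0
  join b1 pred b3: b3→b1 stop@b0
  join b4 pred b2: b2 stop@b1
  join b4 pred b3: b3 stop@b1
  join b5 pred b2: b2 stop@b1
  join b5 pred b3: b3 stop@b1
  join b5 pred b4: b4 stop@b1
  DF(b0)=∅
  DF(b1)={b1}
  DF(b2)={b4,b5}
  DF(b3)={b1,b4,b5}
  DF(b4)={b5}
  DF(b5)=∅

DF(b2) = ["b4", "b5"]

Answer: ["b4", "b5"]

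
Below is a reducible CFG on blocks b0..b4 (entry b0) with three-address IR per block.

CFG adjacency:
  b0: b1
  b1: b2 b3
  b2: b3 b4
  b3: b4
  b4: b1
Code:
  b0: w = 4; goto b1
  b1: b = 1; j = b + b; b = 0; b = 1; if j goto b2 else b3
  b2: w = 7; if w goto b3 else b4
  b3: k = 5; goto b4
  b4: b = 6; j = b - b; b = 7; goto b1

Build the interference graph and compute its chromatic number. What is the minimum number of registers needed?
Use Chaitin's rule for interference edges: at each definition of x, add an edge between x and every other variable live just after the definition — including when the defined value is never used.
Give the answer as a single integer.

def/use:
  b0: {w} / ∅
  b1: {b,j} / ∅
  b2: {w} / ∅
  b3: {k} / ∅
  b4: {b,j} / ∅

Liveness:
  b0: in=∅ out=∅
  b1: in=∅ out=∅
  b2: in=∅ out=∅
  b3: in=∅ out=∅
  b4: in=∅ out=∅

Conflict graph:
  b↔{j}
  j↔{b}
  k↔∅
  w↔∅

Chromatic number:
  clique {b,j} ⇒ need ≥ 2
  2-colouring: R0={b,k,w}  R1={j}
  χ = 2

Answer: 2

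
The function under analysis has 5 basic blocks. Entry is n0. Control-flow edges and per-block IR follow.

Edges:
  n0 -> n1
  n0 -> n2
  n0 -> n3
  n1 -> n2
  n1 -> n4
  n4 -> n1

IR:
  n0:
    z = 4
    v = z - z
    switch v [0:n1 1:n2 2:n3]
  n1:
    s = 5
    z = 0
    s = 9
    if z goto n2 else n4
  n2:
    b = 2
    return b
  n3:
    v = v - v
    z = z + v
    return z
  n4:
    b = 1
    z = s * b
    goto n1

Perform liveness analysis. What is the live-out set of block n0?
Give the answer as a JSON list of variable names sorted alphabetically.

Block summaries:
  n0: {v,z} / ∅
  n1: {s,z} / ∅
  n2: {b} / ∅
  n3: {v,z} / {v,z}
  n4: {b,z} / {s}

Live sets:
  live n0: ∅→{v,z}
  live n1: ∅→{s}
  live n2: ∅→∅
  live n3: {v,z}→∅
  live n4: {s}→∅

live-out(n0) = ["v", "z"]

Answer: ["v", "z"]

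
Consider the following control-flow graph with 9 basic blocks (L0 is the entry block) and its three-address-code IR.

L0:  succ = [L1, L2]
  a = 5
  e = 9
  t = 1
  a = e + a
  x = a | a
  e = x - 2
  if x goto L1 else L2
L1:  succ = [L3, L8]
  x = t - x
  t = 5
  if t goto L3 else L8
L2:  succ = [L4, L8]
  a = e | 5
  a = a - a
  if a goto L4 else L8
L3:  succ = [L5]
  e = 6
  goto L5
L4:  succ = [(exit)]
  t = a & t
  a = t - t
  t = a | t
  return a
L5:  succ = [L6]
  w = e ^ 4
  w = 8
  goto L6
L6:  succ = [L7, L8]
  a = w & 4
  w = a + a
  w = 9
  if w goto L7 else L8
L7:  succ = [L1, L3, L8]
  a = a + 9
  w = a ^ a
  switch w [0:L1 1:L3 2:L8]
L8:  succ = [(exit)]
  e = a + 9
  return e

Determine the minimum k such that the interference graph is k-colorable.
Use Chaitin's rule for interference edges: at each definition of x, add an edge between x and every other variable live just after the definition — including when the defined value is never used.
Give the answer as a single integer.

Block summaries:
  L0: def={a,e,t,x} ue=∅
  L1: def={t,x} ue={t,x}
  L2: def={a} ue={e}
  L3: def={e} ue=∅
  L4: def={a,t} ue={a,t}
  L5: def={w} ue={e}
  L6: def={a,w} ue={w}
  L7: def={a,w} ue={a}
  L8: def={e} ue={a}

Backward fixpoint:
  L0 li=∅ lo={a,e,t,x}
  L1 li={a,t,x} lo={a,t,x}
  L2 li={e,t} lo={a,t}
  L3 li={t,x} lo={e,t,x}
  L4 li={a,t} lo=∅
  L5 li={e,t,x} lo={t,w,x}
  L6 li={t,w,x} lo={a,t,x}
  L7 li={a,t,x} lo={a,t,x}
  L8 li={a} lo=∅

Conflict graph:
  a↔{e,t,w,x}
  e↔{a,t,x}
  t↔{a,e,w,x}
  w↔{a,t,x}
  x↔{a,e,t,w}

Registers:
  lower bound: {a,e,t,x} mutually conflict ⇒ χ ≥ 4
  assign a→r0 e→r3 t→r1 w→r3 x→r2 — no edge inside a register ⇒ χ ≤ 4
  χ = 4

Answer: 4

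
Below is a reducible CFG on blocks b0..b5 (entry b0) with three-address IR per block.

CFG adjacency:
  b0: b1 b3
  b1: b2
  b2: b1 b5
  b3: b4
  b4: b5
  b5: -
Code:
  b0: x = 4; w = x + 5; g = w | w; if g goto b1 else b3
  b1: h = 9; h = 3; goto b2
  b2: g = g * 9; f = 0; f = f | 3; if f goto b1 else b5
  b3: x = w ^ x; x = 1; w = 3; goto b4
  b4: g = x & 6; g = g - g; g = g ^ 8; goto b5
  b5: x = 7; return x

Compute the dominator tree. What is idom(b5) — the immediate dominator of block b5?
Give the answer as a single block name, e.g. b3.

Answer: b0

Working:
idom tree: b1←b0 b2←b1 b3←b0 b4←b3 b5←b0
Dom at joins:
  b1: preds {b0,b2}: {b0} ∩ {b0,b1,b2} = {b0}; idom=b0
  b5: preds {b2,b4}: {b0,b1,b2} ∩ {b0,b3,b4} = {b0}; idom=b0

idom(b5) = b0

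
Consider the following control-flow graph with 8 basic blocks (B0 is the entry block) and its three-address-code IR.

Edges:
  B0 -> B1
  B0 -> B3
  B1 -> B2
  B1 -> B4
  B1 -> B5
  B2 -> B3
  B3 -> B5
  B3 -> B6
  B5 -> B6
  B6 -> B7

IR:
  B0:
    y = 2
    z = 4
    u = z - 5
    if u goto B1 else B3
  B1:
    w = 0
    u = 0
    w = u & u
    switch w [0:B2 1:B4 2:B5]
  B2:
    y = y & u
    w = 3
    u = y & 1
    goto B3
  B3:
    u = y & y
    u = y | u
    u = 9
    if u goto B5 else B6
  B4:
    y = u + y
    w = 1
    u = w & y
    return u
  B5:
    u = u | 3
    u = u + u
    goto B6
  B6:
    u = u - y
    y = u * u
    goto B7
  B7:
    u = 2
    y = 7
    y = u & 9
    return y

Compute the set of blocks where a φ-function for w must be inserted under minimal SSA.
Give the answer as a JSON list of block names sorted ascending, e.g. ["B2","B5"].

Answer: ["B3", "B5", "B6"]

Analysis:
idom tree: B1←B0 B2←B1 B3←B0 B4←B1 B5←B0 B6←B0 B7←B6
Dom at joins:
  B3: preds {B0,B2}: {B0} ∩ {B0,B1,B2} = {B0}; idom=B0
  B5: preds {B1,B3}: {B0,B1} ∩ {B0,B3} = {B0}; idom=B0
  B6: preds {B3,B5}: {B0,B3} ∩ {B0,B5} = {B0}; idom=B0

DF walk-up:
  B3←B0: walk · to B0
  B3←B2: walk B2→B1 to B0
  B5←B1: walk B1 to B0
  B5←B3: walk B3 to B0
  B6←B3: walk B3 to B0
  B6←B5: walk B5 to B0
  B0 → ∅
  B1 → {B3,B5}
  B2 → {B3}
  B3 → {B5,B6}
  B4 → ∅
  B5 → {B6}
  B6 → ∅
  B7 → ∅

φ for w: defs {B1,B2,B4}
  DF⁺ = {B3,B5,B6}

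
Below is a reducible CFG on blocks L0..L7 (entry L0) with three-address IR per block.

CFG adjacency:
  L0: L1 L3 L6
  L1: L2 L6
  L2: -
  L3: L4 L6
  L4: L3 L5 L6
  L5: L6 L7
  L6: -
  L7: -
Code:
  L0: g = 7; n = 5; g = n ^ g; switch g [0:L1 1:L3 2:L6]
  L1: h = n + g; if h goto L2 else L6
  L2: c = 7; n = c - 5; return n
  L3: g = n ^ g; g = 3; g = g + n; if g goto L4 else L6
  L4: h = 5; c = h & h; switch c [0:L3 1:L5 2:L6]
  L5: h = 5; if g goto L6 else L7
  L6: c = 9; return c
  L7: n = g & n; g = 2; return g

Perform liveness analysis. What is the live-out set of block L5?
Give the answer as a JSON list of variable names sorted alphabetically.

Answer: ["g", "n"]

Analysis:
Block summaries:
  L0: def={g,n} ue=∅
  L1: def={h} ue={g,n}
  L2: def={c,n} ue=∅
  L3: def={g} ue={g,n}
  L4: def={c,h} ue=∅
  L5: def={h} ue={g}
  L6: def={c} ue=∅
  L7: def={g,n} ue={g,n}

Liveness:
  L0: in=∅ out={g,n}
  L1: in={g,n} out=∅
  L2: in=∅ out=∅
  L3: in={g,n} out={g,n}
  L4: in={g,n} out={g,n}
  L5: in={g,n} out={g,n}
  L6: in=∅ out=∅
  L7: in={g,n} out=∅

live-out(L5) = ["g", "n"]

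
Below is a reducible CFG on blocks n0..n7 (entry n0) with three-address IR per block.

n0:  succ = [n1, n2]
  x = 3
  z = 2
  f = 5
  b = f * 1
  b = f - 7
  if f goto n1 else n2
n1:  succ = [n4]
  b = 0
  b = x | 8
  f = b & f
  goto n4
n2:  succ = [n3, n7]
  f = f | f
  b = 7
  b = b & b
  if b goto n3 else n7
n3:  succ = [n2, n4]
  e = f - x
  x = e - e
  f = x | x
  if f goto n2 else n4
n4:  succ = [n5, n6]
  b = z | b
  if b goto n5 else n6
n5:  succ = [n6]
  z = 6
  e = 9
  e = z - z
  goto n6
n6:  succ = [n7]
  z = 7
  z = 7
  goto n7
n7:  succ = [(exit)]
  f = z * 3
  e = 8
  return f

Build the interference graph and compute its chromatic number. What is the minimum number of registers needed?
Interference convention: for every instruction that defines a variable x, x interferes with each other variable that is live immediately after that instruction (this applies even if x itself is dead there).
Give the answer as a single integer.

Answer: 4

Analysis:
def/use:
  n0 def {b,f,x,z} use ∅
  n1 def {b,f} use {f,x}
  n2 def {b,f} use {f}
  n3 def {e,f,x} use {f,x}
  n4 def {b} use {b,z}
  n5 def {e,z} use ∅
  n6 def {z} use ∅
  n7 def {e,f} use {z}

Live sets:
  n0: in=∅ out={f,x,z}
  n1: in={f,x,z} out={b,z}
  n2: in={f,x,z} out={b,f,x,z}
  n3: in={b,f,x,z} out={b,f,x,z}
  n4: in={b,z} out=∅
  n5: in=∅ out=∅
  n6: in=∅ out={z}
  n7: in={z} out=∅

Interfere edges:
  b — {e,f,x,z}
  e — {b,f,z}
  f — {b,e,x,z}
  x — {b,f,z}
  z — {b,e,f,x}

Chromatic number:
  lower bound: {b,e,f,z} mutually conflict ⇒ χ ≥ 4
  assign b→c0 e→c3 f→c1 x→c3 z→c2 — no edge inside a register ⇒ χ ≤ 4
  χ = 4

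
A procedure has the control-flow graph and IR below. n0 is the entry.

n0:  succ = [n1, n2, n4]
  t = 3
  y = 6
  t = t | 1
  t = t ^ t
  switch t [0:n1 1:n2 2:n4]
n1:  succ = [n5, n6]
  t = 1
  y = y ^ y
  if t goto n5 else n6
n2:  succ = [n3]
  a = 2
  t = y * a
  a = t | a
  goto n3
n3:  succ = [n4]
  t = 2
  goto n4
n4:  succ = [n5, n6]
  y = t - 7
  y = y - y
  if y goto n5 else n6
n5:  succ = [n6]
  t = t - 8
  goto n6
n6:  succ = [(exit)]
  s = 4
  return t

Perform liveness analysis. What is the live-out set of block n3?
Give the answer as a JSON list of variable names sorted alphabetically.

Block summaries:
  n0: def={t,y} ue=∅
  n1: def={t,y} ue={y}
  n2: def={a,t} ue={y}
  n3: def={t} ue=∅
  n4: def={y} ue={t}
  n5: def={t} ue={t}
  n6: def={s} ue={t}

Liveness:
  live n0: ∅→{t,y}
  live n1: {y}→{t}
  live n2: {y}→∅
  live n3: ∅→{t}
  live n4: {t}→{t}
  live n5: {t}→{t}
  live n6: {t}→∅

live-out(n3) = ["t"]

Answer: ["t"]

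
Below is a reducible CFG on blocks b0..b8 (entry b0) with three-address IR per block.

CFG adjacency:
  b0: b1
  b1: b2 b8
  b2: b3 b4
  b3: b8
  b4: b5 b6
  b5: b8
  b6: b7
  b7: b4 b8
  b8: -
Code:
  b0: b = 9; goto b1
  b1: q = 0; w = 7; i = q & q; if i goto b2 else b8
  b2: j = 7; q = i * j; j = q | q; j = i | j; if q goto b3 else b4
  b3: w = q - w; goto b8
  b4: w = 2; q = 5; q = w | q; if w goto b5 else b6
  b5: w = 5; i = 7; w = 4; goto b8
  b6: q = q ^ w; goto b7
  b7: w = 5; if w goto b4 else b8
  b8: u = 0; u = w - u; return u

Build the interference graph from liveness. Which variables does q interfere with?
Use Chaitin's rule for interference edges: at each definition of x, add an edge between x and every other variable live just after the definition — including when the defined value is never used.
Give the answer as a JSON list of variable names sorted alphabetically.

Answer: ["i", "j", "w"]

Analysis:
Per-block:
  b0: def={b} ue=∅
  b1: def={i,q,w} ue=∅
  b2: def={j,q} ue={i}
  b3: def={w} ue={q,w}
  b4: def={q,w} ue=∅
  b5: def={i,w} ue=∅
  b6: def={q} ue={q,w}
  b7: def={w} ue=∅
  b8: def={u} ue={w}

Live sets:
  b0: in=∅ out=∅
  b1: in=∅ out={i,w}
  b2: in={i,w} out={q,w}
  b3: in={q,w} out={w}
  b4: in=∅ out={q,w}
  b5: in=∅ out={w}
  b6: in={q,w} out=∅
  b7: in=∅ out={w}
  b8: in={w} out=∅

Conflict graph:
  b: ∅
  i: {j,q,w}
  j: {i,q,w}
  q: {i,j,w}
  u: {w}
  w: {i,j,q,u}

N(q) = ["i", "j", "w"]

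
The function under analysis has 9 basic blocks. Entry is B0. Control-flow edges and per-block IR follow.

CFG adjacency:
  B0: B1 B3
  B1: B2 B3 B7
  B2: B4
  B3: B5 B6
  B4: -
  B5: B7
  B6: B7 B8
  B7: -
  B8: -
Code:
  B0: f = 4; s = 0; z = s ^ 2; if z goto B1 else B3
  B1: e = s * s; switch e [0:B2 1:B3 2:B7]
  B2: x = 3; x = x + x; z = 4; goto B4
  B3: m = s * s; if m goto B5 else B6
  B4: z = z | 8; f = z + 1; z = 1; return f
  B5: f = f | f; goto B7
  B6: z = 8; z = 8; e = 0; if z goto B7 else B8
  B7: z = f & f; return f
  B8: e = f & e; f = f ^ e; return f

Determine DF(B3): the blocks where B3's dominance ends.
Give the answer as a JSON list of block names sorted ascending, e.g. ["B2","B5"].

Answer: ["B7"]

Analysis:
idom tree: B1←B0 B2←B1 B3←B0 B4←B2 B5←B3 B6←B3 B7←B0 B8←B6
Join-block Dom:
  B3: preds {B0,B1}: {B0} ∩ {B0,B1} = {B0}; idom=B0
  B7: preds {B1,B5,B6}: {B0,B1} ∩ {B0,B3,B5} ∩ {B0,B3,B6} = {B0}; idom=B0

Frontier:
  B3←B0: walk · to B0
  B3←B1: walk B1 to B0
  B7←B1: walk B1 to B0
  B7←B5: walk B5→B3 to B0
  B7←B6: walk B6→B3 to B0
  DF(B0)=∅
  DF(B1)={B3,B7}
  DF(B2)=∅
  DF(B3)={B7}
  DF(B4)=∅
  DF(B5)={B7}
  DF(B6)={B7}
  DF(B7)=∅
  DF(B8)=∅

DF(B3) = ["B7"]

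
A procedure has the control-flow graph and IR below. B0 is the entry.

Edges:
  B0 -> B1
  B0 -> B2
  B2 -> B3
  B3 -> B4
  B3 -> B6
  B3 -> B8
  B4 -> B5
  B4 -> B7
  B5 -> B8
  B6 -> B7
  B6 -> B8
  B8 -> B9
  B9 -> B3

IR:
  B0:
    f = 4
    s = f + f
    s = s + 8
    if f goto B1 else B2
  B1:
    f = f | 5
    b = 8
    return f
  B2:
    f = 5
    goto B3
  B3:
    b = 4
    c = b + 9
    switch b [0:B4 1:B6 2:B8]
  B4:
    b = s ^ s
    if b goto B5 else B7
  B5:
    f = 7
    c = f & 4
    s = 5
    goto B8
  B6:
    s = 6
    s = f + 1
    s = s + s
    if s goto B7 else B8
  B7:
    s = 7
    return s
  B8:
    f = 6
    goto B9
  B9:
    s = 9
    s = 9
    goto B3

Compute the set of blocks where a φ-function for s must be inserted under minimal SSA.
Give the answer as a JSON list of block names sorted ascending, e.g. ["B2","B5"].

Answer: ["B3", "B7", "B8"]

Working:
idom tree: B1←B0 B2←B0 B3←B2 B4←B3 B5←B4 B6←B3 B7←B3 B8←B3 B9←B8
Dom at joins:
  B3: preds {B2,B9}: {B0,B2} ∩ {B0,B2,B3,B8,B9} = {B0,B2}; idom=B2
  B7: preds {B4,B6}: {B0,B2,B3,B4} ∩ {B0,B2,B3,B6} = {B0,B2,B3}; idom=B3
  B8: preds {B3,B5,B6}: {B0,B2,B3} ∩ {B0,B2,B3,B4,B5} ∩ {B0,B2,B3,B6} = {B0,B2,B3}; idom=B3

DF derivation:
  join B3 pred B2: · stop@B2
  join B3 pred B9: B9→B8→B3 stop@B2
  join B7 pred B4: B4 stop@B3
  join B7 pred B6: B6 stop@B3
  join B8 pred B3: · stop@B3
  join B8 pred B5: B5→B4 stop@B3
  join B8 pred B6: B6 stop@B3
  DF(B0)=∅
  DF(B1)=∅
  DF(B2)=∅
  DF(B3)={B3}
  DF(B4)={B7,B8}
  DF(B5)={B8}
  DF(B6)={B7,B8}
  DF(B7)=∅
  DF(B8)={B3}
  DF(B9)={B3}

φ for s: defs {B0,B5,B6,B7,B9}
  DF⁺ = {B3,B7,B8}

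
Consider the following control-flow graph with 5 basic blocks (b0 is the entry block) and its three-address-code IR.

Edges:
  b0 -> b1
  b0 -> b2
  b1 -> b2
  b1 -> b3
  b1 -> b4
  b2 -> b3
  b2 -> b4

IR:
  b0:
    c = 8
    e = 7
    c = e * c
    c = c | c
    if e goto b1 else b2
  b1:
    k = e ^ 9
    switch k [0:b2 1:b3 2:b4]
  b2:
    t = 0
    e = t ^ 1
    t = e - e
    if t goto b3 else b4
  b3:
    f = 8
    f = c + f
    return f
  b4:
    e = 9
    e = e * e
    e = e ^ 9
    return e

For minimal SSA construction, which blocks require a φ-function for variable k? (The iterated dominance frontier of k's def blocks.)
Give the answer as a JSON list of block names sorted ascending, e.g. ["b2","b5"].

idom tree: b1←b0 b2←b0 b3←b0 b4←b0
Dom∩ at merges:
  b2: preds {b0,b1}: {b0} ∩ {b0,b1} = {b0}; idom=b0
  b3: preds {b1,b2}: {b0,b1} ∩ {b0,b2} = {b0}; idom=b0
  b4: preds {b1,b2}: {b0,b1} ∩ {b0,b2} = {b0}; idom=b0

DF derivation:
  join b2 pred b0: · stop@b0
  join b2 pred b1: b1 stop@b0
  join b3 pred b1: b1 stop@b0
  join b3 pred b2: b2 stop@b0
  join b4 pred b1: b1 stop@b0
  join b4 pred b2: b2 stop@b0
  b0 → ∅
  b1 → {b2,b3,b4}
  b2 → {b3,b4}
  b3 → ∅
  b4 → ∅

φ for k: defs {b1}
  DF⁺ = {b2,b3,b4}

Answer: ["b2", "b3", "b4"]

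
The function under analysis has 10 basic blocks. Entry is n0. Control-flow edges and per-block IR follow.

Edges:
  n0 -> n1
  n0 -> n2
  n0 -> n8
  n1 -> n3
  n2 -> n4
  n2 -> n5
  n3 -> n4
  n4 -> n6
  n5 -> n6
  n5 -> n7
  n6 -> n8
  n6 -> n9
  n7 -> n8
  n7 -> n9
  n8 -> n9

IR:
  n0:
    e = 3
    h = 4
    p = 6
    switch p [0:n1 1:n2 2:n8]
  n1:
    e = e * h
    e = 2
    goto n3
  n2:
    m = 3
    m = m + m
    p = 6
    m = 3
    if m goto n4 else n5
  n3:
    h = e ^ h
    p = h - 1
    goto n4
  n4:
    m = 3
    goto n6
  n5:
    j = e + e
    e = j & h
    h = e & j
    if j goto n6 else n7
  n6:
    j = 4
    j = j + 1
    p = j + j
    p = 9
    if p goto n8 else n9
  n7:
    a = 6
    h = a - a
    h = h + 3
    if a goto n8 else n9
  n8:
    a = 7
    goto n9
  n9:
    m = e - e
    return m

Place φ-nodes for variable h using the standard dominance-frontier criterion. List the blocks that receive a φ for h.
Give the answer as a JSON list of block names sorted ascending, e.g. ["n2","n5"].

Answer: ["n4", "n6", "n8", "n9"]

Derivation:
idom tree: n1←n0 n2←n0 n3←n1 n4←n0 n5←n2 n6←n0 n7←n5 n8←n0 n9←n0
Join-block Dom:
  n4: preds {n2,n3}: {n0,n2} ∩ {n0,n1,n3} = {n0}; idom=n0
  n6: preds {n4,n5}: {n0,n4} ∩ {n0,n2,n5} = {n0}; idom=n0
  n8: preds {n0,n6,n7}: {n0} ∩ {n0,n6} ∩ {n0,n2,n5,n7} = {n0}; idom=n0
  n9: preds {n6,n7,n8}: {n0,n6} ∩ {n0,n2,n5,n7} ∩ {n0,n8} = {n0}; idom=n0

DF derivation:
  join n4 pred n2: n2 stop@n0
  join n4 pred n3: n3→n1 stop@n0
  join n6 pred n4: n4 stop@n0
  join n6 pred n5: n5→n2 stop@n0
  join n8 pred n0: · stop@n0
  join n8 pred n6: n6 stop@n0
  join n8 pred n7: n7→n5→n2 stop@n0
  join n9 pred n6: n6 stop@n0
  join n9 pred n7: n7→n5→n2 stop@n0
  join n9 pred n8: n8 stop@n0
  DF(n0)=∅
  DF(n1)={n4}
  DF(n2)={n4,n6,n8,n9}
  DF(n3)={n4}
  DF(n4)={n6}
  DF(n5)={n6,n8,n9}
  DF(n6)={n8,n9}
  DF(n7)={n8,n9}
  DF(n8)={n9}
  DF(n9)=∅

φ for h: defs {n0,n3,n5,n7}
  DF⁺ = {n4,n6,n8,n9}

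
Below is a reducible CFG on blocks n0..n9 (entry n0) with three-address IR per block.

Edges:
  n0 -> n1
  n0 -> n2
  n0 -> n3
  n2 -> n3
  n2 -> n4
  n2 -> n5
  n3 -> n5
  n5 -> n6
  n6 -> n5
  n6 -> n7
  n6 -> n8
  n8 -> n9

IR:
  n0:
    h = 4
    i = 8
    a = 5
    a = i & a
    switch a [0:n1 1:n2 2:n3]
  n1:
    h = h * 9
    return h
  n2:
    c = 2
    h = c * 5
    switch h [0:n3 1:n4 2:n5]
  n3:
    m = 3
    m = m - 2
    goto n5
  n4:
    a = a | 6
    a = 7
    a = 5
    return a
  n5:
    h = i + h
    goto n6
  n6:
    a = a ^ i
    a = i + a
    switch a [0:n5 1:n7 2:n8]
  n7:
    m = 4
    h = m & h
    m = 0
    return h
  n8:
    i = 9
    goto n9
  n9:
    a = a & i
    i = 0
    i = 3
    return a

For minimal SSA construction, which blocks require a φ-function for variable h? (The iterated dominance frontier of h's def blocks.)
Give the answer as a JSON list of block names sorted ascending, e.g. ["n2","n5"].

Answer: ["n3", "n5"]

Analysis:
idom tree: n1←n0 n2←n0 n3←n0 n4←n2 n5←n0 n6←n5 n7←n6 n8←n6 n9←n8
Dom at joins:
  n3: preds {n0,n2}: {n0} ∩ {n0,n2} = {n0}; idom=n0
  n5: preds {n2,n3,n6}: {n0,n2} ∩ {n0,n3} ∩ {n0,n5,n6} = {n0}; idom=n0

DF derivation:
  n3←n0: walk · to n0
  n3←n2: walk n2 to n0
  n5←n2: walk n2 to n0
  n5←n3: walk n3 to n0
  n5←n6: walk n6→n5 to n0
  n0: DF=∅
  n1: DF=∅
  n2: DF={n3,n5}
  n3: DF={n5}
  n4: DF=∅
  n5: DF={n5}
  n6: DF={n5}
  n7: DF=∅
  n8: DF=∅
  n9: DF=∅

φ for h: defs {n0,n1,n2,n5,n7}
  DF⁺ = {n3,n5}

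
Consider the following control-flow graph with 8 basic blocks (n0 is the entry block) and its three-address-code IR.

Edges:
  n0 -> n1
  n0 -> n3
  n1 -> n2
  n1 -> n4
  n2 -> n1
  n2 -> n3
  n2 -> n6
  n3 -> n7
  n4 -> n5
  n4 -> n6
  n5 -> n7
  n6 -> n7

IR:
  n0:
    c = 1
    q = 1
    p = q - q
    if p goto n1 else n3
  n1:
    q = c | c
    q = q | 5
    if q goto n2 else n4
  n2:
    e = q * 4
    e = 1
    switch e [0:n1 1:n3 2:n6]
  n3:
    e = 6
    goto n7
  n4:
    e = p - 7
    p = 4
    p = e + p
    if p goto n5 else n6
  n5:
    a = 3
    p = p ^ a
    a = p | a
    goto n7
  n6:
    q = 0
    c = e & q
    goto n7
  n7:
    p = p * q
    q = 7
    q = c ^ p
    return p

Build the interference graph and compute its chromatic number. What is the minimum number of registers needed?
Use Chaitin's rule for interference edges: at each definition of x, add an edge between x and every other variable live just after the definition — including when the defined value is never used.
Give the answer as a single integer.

Answer: 4

Derivation:
def/use:
  n0: def={c,p,q} ue=∅
  n1: def={q} ue={c}
  n2: def={e} ue={q}
  n3: def={e} ue=∅
  n4: def={e,p} ue={p}
  n5: def={a,p} ue={p}
  n6: def={c,q} ue={e}
  n7: def={p,q} ue={c,p,q}

Liveness:
  live n0: ∅→{c,p,q}
  live n1: {c,p}→{c,p,q}
  live n2: {c,p,q}→{c,e,p,q}
  live n3: {c,p,q}→{c,p,q}
  live n4: {c,p,q}→{c,e,p,q}
  live n5: {c,p,q}→{c,p,q}
  live n6: {e,p}→{c,p,q}
  live n7: {c,p,q}→∅

Interfere edges:
  a: {c,p,q}
  c: {a,e,p,q}
  e: {c,p,q}
  p: {a,c,e,q}
  q: {a,c,e,p}

Colouring:
  clique {a,c,p,q} ⇒ need ≥ 4
  assign a→c3 c→c0 e→c3 p→c1 q→c2 — no edge inside a register ⇒ χ ≤ 4
  χ = 4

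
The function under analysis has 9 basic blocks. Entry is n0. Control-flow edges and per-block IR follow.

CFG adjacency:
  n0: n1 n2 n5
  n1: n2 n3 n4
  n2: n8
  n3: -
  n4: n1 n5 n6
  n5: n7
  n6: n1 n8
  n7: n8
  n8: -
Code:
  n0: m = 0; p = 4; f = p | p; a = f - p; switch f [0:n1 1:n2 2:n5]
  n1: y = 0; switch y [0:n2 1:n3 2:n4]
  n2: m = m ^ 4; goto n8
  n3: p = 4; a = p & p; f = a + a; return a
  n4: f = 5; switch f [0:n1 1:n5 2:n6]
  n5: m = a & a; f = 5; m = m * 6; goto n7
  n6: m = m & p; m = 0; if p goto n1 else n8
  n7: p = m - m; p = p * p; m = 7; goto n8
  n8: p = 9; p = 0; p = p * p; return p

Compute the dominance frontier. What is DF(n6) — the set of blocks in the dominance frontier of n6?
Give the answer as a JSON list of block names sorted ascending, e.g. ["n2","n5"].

idom tree: n1←n0 n2←n0 n3←n1 n4←n1 n5←n0 n6←n4 n7←n5 n8←n0
Dom∩ at merges:
  n1: preds {n0,n4,n6}: {n0} ∩ {n0,n1,n4} ∩ {n0,n1,n4,n6} = {n0}; idom=n0
  n2: preds {n0,n1}: {n0} ∩ {n0,n1} = {n0}; idom=n0
  n5: preds {n0,n4}: {n0} ∩ {n0,n1,n4} = {n0}; idom=n0
  n8: preds {n2,n6,n7}: {n0,n2} ∩ {n0,n1,n4,n6} ∩ {n0,n5,n7} = {n0}; idom=n0

Frontier:
  join n1 pred n0: · stop@n0
  join n1 pred n4: n4→n1 stop@n0
  join n1 pred n6: n6→n4→n1 stop@n0
  join n2 pred n0: · stop@n0
  join n2 pred n1: n1 stop@n0
  join n5 pred n0: · stop@n0
  join n5 pred n4: n4→n1 stop@n0
  join n8 pred n2: n2 stop@n0
  join n8 pred n6: n6→n4→n1 stop@n0
  join n8 pred n7: n7→n5 stop@n0
  DF(n0)=∅
  DF(n1)={n1,n2,n5,n8}
  DF(n2)={n8}
  DF(n3)=∅
  DF(n4)={n1,n5,n8}
  DF(n5)={n8}
  DF(n6)={n1,n8}
  DF(n7)={n8}
  DF(n8)=∅

DF(n6) = ["n1", "n8"]

Answer: ["n1", "n8"]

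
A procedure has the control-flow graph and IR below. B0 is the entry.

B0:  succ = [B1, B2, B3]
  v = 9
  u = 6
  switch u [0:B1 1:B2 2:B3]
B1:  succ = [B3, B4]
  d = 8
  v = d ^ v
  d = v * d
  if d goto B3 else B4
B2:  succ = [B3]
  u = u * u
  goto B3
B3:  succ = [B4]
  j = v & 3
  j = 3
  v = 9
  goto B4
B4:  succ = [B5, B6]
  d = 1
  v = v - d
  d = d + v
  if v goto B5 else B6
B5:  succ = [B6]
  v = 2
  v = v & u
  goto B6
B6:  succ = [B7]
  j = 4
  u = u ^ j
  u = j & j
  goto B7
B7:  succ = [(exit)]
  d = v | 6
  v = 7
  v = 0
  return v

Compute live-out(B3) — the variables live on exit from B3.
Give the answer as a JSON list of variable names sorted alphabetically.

Answer: ["u", "v"]

Working:
Per-block:
  B0: def={u,v} ue=∅
  B1: def={d,v} ue={v}
  B2: def={u} ue={u}
  B3: def={j,v} ue={v}
  B4: def={d,v} ue={v}
  B5: def={v} ue={u}
  B6: def={j,u} ue={u}
  B7: def={d,v} ue={v}

Live sets:
  live B0: ∅→{u,v}
  live B1: {u,v}→{u,v}
  live B2: {u,v}→{u,v}
  live B3: {u,v}→{u,v}
  live B4: {u,v}→{u,v}
  live B5: {u}→{u,v}
  live B6: {u,v}→{v}
  live B7: {v}→∅

live-out(B3) = ["u", "v"]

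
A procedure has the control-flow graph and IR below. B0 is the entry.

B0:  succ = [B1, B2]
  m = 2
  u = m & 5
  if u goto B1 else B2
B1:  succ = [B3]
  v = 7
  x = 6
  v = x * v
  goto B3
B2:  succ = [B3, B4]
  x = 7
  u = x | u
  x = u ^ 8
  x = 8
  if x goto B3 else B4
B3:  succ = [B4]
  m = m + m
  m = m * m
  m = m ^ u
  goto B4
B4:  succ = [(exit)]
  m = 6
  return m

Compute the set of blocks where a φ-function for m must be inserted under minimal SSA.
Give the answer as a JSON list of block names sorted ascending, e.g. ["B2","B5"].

Answer: ["B4"]

Derivation:
idom tree: B1←B0 B2←B0 B3←B0 B4←B0
Dom∩ at merges:
  B3: preds {B1,B2}: {B0,B1} ∩ {B0,B2} = {B0}; idom=B0
  B4: preds {B2,B3}: {B0,B2} ∩ {B0,B3} = {B0}; idom=B0

Frontier:
  join B3 pred B1: B1 stop@B0
  join B3 pred B2: B2 stop@B0
  join B4 pred B2: B2 stop@B0
  join B4 pred B3: B3 stop@B0
  B0 → ∅
  B1 → {B3}
  B2 → {B3,B4}
  B3 → {B4}
  B4 → ∅

φ for m: defs {B0,B3,B4}
  DF⁺ = {B4}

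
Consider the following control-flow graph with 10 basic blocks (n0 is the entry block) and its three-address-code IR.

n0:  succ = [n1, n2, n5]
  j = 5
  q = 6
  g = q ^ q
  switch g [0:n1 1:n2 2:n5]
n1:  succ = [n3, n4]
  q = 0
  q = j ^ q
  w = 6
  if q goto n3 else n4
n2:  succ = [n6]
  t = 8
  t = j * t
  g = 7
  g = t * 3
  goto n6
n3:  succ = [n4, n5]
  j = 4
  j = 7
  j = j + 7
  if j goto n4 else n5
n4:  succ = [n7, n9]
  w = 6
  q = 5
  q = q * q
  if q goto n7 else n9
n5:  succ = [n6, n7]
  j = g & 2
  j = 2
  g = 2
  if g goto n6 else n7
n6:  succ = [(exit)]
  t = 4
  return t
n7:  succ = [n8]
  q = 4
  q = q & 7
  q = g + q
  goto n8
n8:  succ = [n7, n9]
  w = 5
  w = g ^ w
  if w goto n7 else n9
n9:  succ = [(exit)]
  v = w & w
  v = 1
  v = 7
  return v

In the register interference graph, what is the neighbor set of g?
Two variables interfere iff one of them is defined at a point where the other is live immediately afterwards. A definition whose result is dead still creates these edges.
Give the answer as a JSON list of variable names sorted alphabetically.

Answer: ["j", "q", "t", "w"]

Working:
Per-block:
  n0 def {g,j,q} use ∅
  n1 def {q,w} use {j}
  n2 def {g,t} use {j}
  n3 def {j} use ∅
  n4 def {q,w} use ∅
  n5 def {g,j} use {g}
  n6 def {t} use ∅
  n7 def {q} use {g}
  n8 def {w} use {g}
  n9 def {v} use {w}

Backward fixpoint:
  n0 li=∅ lo={g,j}
  n1 li={g,j} lo={g}
  n2 li={j} lo=∅
  n3 li={g} lo={g}
  n4 li={g} lo={g,w}
  n5 li={g} lo={g}
  n6 li=∅ lo=∅
  n7 li={g} lo={g}
  n8 li={g} lo={g,w}
  n9 li={w} lo=∅

Interfere edges:
  g — {j,q,t,w}
  j — {g,q,t}
  q — {g,j,w}
  t — {g,j}
  v — ∅
  w — {g,q}

N(g) = ["j", "q", "t", "w"]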